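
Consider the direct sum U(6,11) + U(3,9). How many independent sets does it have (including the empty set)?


For a direct sum, |I(M1+M2)| = |I(M1)| * |I(M2)|.
|I(U(6,11))| = sum C(11,k) for k=0..6 = 1486.
|I(U(3,9))| = sum C(9,k) for k=0..3 = 130.
Total = 1486 * 130 = 193180.

193180


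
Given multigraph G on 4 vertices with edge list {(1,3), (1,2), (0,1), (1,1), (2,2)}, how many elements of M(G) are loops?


In a graphic matroid, a loop is a self-loop edge (u,u) with rank 0.
Examining all 5 edges for self-loops...
Self-loops found: (1,1), (2,2)
Number of loops = 2.

2


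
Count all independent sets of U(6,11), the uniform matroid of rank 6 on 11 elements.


Independent sets of U(6,11) are all subsets of size <= 6.
Count = (11 choose 0) + (11 choose 1) + (11 choose 2) + (11 choose 3) + (11 choose 4) + (11 choose 5) + (11 choose 6)
     = 1 + 11 + 55 + 165 + 330 + 462 + 462
     = 1486.

1486


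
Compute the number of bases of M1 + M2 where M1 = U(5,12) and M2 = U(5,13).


Bases of a direct sum M1 + M2: |B| = |B(M1)| * |B(M2)|.
|B(U(5,12))| = C(12,5) = 792.
|B(U(5,13))| = C(13,5) = 1287.
Total bases = 792 * 1287 = 1019304.

1019304


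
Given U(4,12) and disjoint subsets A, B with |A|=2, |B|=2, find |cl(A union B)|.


|A union B| = 2 + 2 = 4 (disjoint).
In U(4,12), cl(S) = S if |S| < 4, else cl(S) = E.
Since 4 >= 4, cl(A union B) = E.
|cl(A union B)| = 12.

12


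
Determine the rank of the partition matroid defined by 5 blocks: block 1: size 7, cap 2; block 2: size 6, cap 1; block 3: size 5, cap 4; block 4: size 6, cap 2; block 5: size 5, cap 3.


Rank of a partition matroid = sum of min(|Si|, ci) for each block.
= min(7,2) + min(6,1) + min(5,4) + min(6,2) + min(5,3)
= 2 + 1 + 4 + 2 + 3
= 12.

12


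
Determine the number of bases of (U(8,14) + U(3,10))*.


(M1+M2)* = M1* + M2*.
M1* = U(6,14), bases: C(14,6) = 3003.
M2* = U(7,10), bases: C(10,7) = 120.
|B(M*)| = 3003 * 120 = 360360.

360360


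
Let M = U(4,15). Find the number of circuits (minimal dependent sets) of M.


In U(4,15), circuits are the (5)-element subsets.
Any set of 5 elements is dependent, and removing any one element gives
an independent set of size 4, so it is a minimal dependent set.
Number of circuits = (15 choose 5) = 3003.

3003


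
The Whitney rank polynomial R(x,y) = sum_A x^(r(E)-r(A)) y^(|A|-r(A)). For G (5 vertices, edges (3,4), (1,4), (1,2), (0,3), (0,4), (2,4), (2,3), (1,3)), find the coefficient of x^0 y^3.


R(x,y) = sum over A in 2^E of x^(r(E)-r(A)) * y^(|A|-r(A)).
G has 5 vertices, 8 edges. r(E) = 4.
Enumerate all 2^8 = 256 subsets.
Count subsets with r(E)-r(A)=0 and |A|-r(A)=3: 8.

8


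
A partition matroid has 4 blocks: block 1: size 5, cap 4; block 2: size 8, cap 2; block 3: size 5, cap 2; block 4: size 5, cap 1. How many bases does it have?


A basis picks exactly ci elements from block i.
Number of bases = product of C(|Si|, ci).
= C(5,4) * C(8,2) * C(5,2) * C(5,1)
= 5 * 28 * 10 * 5
= 7000.

7000


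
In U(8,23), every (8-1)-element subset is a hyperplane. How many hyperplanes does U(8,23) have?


Hyperplanes of U(8,23) are flats of rank 7.
In a uniform matroid, these are exactly the (7)-element subsets.
Count = (23 choose 7) = 245157.

245157


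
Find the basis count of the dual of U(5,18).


The dual of U(r,n) is U(n-r, n) = U(13,18).
Bases of U(13,18) are all (13)-element subsets.
|B(M*)| = (18 choose 13) = 8568.

8568


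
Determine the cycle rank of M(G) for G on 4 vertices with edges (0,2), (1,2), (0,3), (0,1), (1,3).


Cycle rank (nullity) = |E| - r(M) = |E| - (|V| - c).
|E| = 5, |V| = 4, c = 1.
Nullity = 5 - (4 - 1) = 5 - 3 = 2.

2


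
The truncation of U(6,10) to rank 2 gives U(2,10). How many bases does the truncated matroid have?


Truncating U(6,10) to rank 2 gives U(2,10).
Bases of U(2,10) are all 2-element subsets of 10 elements.
Number of bases = C(10,2) = 10! / (2! * 8!) = 45.

45


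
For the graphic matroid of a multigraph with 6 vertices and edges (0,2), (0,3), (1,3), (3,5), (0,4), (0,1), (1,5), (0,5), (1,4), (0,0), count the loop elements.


In a graphic matroid, a loop is a self-loop edge (u,u) with rank 0.
Examining all 10 edges for self-loops...
Self-loops found: (0,0)
Number of loops = 1.

1


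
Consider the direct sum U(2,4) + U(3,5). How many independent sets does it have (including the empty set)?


For a direct sum, |I(M1+M2)| = |I(M1)| * |I(M2)|.
|I(U(2,4))| = sum C(4,k) for k=0..2 = 11.
|I(U(3,5))| = sum C(5,k) for k=0..3 = 26.
Total = 11 * 26 = 286.

286


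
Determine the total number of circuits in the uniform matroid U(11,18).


In U(11,18), circuits are the (12)-element subsets.
Any set of 12 elements is dependent, and removing any one element gives
an independent set of size 11, so it is a minimal dependent set.
Number of circuits = (18 choose 12) = 18564.

18564


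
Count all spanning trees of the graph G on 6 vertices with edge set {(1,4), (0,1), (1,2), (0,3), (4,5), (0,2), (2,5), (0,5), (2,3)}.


By Kirchhoff's matrix tree theorem, the number of spanning trees equals
the determinant of any cofactor of the Laplacian matrix L.
G has 6 vertices and 9 edges.
Computing the (5 x 5) cofactor determinant gives 60.

60


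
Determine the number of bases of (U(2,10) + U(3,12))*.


(M1+M2)* = M1* + M2*.
M1* = U(8,10), bases: C(10,8) = 45.
M2* = U(9,12), bases: C(12,9) = 220.
|B(M*)| = 45 * 220 = 9900.

9900


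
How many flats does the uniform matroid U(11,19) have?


Flats of U(11,19): every subset of size < 11 is a flat, plus E itself.
Count = C(19,0) + C(19,1) + C(19,2) + C(19,3) + C(19,4) + C(19,5) + C(19,6) + C(19,7) + C(19,8) + C(19,9) + C(19,10) + 1
     = 1 + 19 + 171 + 969 + 3876 + 11628 + 27132 + 50388 + 75582 + 92378 + 92378 + 1
     = 354523.

354523


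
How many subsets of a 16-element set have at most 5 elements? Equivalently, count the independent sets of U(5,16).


Independent sets of U(5,16) are all subsets of size <= 5.
Count = (16 choose 0) + (16 choose 1) + (16 choose 2) + (16 choose 3) + (16 choose 4) + (16 choose 5)
     = 1 + 16 + 120 + 560 + 1820 + 4368
     = 6885.

6885


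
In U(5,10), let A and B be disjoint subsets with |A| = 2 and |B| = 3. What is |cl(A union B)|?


|A union B| = 2 + 3 = 5 (disjoint).
In U(5,10), cl(S) = S if |S| < 5, else cl(S) = E.
Since 5 >= 5, cl(A union B) = E.
|cl(A union B)| = 10.

10


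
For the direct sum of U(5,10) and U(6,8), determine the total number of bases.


Bases of a direct sum M1 + M2: |B| = |B(M1)| * |B(M2)|.
|B(U(5,10))| = C(10,5) = 252.
|B(U(6,8))| = C(8,6) = 28.
Total bases = 252 * 28 = 7056.

7056


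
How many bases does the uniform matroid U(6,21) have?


Bases of U(6,21) are all 6-element subsets of the 21-element ground set.
Number of bases = C(21,6).
C(21,6) = 21! / (6! * 15!) = 54264.

54264


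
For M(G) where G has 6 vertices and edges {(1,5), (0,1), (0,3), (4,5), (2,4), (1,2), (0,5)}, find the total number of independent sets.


An independent set in a graphic matroid is an acyclic edge subset.
G has 6 vertices and 7 edges.
Enumerate all 2^7 = 128 subsets, checking for acyclicity.
Total independent sets = 104.

104


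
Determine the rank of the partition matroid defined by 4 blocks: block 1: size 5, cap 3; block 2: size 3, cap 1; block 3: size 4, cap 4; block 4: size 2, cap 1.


Rank of a partition matroid = sum of min(|Si|, ci) for each block.
= min(5,3) + min(3,1) + min(4,4) + min(2,1)
= 3 + 1 + 4 + 1
= 9.

9


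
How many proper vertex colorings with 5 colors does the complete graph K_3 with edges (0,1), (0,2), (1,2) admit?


P(K_3, k) = k(k-1)(k-2)...(k-2).
P(5) = (5) * (4) * (3) = 60.

60


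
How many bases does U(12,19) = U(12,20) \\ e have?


Deleting e from U(12,20) gives U(12,19) since n > r.
Bases of U(12,19) = C(19,12) = 19! / (12! * 7!) = 50388.

50388


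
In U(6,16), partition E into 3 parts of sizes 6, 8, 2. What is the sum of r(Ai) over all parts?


r(Ai) = min(|Ai|, 6) for each part.
Sum = min(6,6) + min(8,6) + min(2,6)
    = 6 + 6 + 2
    = 14.

14


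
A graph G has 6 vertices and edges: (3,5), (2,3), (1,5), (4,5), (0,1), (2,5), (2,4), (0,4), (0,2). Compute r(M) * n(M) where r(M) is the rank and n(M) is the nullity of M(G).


r(M) = |V| - c = 6 - 1 = 5.
nullity = |E| - r(M) = 9 - 5 = 4.
Product = 5 * 4 = 20.

20


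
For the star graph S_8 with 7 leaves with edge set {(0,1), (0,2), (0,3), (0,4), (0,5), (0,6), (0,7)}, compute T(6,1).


A star on 8 vertices is a tree with 7 edges.
T(x,y) = x^(7) for any tree.
T(6,1) = 6^7 = 279936.

279936


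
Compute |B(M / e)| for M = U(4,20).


Contracting e from U(4,20) gives U(3,19).
Bases of U(3,19) = C(19,3) = (19 * 18 * 17) / (1 * 2 * 3) = 969.

969


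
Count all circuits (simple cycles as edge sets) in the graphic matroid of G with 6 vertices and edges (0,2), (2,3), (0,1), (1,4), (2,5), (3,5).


A circuit in a graphic matroid = edge set of a simple cycle.
G has 6 vertices and 6 edges.
Enumerating all minimal edge subsets forming cycles...
Total circuits found: 1.

1


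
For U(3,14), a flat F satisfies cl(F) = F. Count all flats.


Flats of U(3,14): every subset of size < 3 is a flat, plus E itself.
Count = (14 choose 0) + (14 choose 1) + (14 choose 2) + 1
     = 1 + 14 + 91 + 1
     = 107.

107


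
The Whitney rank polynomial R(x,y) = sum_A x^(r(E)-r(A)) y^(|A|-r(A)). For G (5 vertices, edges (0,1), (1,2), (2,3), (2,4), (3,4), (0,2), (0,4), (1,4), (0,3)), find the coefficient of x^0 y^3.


R(x,y) = sum over A in 2^E of x^(r(E)-r(A)) * y^(|A|-r(A)).
G has 5 vertices, 9 edges. r(E) = 4.
Enumerate all 2^9 = 512 subsets.
Count subsets with r(E)-r(A)=0 and |A|-r(A)=3: 36.

36


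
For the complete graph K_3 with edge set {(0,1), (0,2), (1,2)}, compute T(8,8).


T(K_3; x,y) = x^2 + x + y.
T(8,8) = 64 + 8 + 8 = 80.

80


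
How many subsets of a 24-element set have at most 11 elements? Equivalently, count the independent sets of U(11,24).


Independent sets of U(11,24) are all subsets of size <= 11.
Count = (24 choose 0) + (24 choose 1) + (24 choose 2) + (24 choose 3) + (24 choose 4) + (24 choose 5) + (24 choose 6) + (24 choose 7) + (24 choose 8) + (24 choose 9) + (24 choose 10) + (24 choose 11)
     = 1 + 24 + 276 + 2024 + 10626 + 42504 + 134596 + 346104 + 735471 + 1307504 + 1961256 + 2496144
     = 7036530.

7036530


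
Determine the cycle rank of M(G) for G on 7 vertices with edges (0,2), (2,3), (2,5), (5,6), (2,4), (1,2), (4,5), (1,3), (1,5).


Cycle rank (nullity) = |E| - r(M) = |E| - (|V| - c).
|E| = 9, |V| = 7, c = 1.
Nullity = 9 - (7 - 1) = 9 - 6 = 3.

3


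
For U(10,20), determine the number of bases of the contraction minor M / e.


Contracting e from U(10,20) gives U(9,19).
Bases of U(9,19) = C(19,9) = 19! / (9! * 10!) = 92378.

92378


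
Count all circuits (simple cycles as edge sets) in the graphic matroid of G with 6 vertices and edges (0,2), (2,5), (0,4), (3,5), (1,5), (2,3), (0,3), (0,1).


A circuit in a graphic matroid = edge set of a simple cycle.
G has 6 vertices and 8 edges.
Enumerating all minimal edge subsets forming cycles...
Total circuits found: 7.

7


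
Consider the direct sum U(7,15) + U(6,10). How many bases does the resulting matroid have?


Bases of a direct sum M1 + M2: |B| = |B(M1)| * |B(M2)|.
|B(U(7,15))| = C(15,7) = 6435.
|B(U(6,10))| = C(10,6) = 210.
Total bases = 6435 * 210 = 1351350.

1351350


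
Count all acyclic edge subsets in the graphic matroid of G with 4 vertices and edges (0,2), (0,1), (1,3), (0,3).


An independent set in a graphic matroid is an acyclic edge subset.
G has 4 vertices and 4 edges.
Enumerate all 2^4 = 16 subsets, checking for acyclicity.
Total independent sets = 14.

14


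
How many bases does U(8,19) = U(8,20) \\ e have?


Deleting e from U(8,20) gives U(8,19) since n > r.
Bases of U(8,19) = (19 choose 8) = 75582.

75582


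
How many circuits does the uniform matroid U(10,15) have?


In U(10,15), circuits are the (11)-element subsets.
Any set of 11 elements is dependent, and removing any one element gives
an independent set of size 10, so it is a minimal dependent set.
Number of circuits = C(15,11) = 1365.

1365


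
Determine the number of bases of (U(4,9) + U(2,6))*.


(M1+M2)* = M1* + M2*.
M1* = U(5,9), bases: C(9,5) = 126.
M2* = U(4,6), bases: C(6,4) = 15.
|B(M*)| = 126 * 15 = 1890.

1890


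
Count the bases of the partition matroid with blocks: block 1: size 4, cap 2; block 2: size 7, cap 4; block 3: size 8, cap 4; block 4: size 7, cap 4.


A basis picks exactly ci elements from block i.
Number of bases = product of C(|Si|, ci).
= C(4,2) * C(7,4) * C(8,4) * C(7,4)
= 6 * 35 * 70 * 35
= 514500.

514500


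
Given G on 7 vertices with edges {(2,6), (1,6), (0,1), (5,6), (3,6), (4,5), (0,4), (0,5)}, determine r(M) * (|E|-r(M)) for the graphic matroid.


r(M) = |V| - c = 7 - 1 = 6.
nullity = |E| - r(M) = 8 - 6 = 2.
Product = 6 * 2 = 12.

12


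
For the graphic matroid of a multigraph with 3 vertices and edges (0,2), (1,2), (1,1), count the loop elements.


In a graphic matroid, a loop is a self-loop edge (u,u) with rank 0.
Examining all 3 edges for self-loops...
Self-loops found: (1,1)
Number of loops = 1.

1


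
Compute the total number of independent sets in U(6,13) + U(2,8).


For a direct sum, |I(M1+M2)| = |I(M1)| * |I(M2)|.
|I(U(6,13))| = sum C(13,k) for k=0..6 = 4096.
|I(U(2,8))| = sum C(8,k) for k=0..2 = 37.
Total = 4096 * 37 = 151552.

151552


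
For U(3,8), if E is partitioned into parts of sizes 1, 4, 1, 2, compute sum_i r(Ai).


r(Ai) = min(|Ai|, 3) for each part.
Sum = min(1,3) + min(4,3) + min(1,3) + min(2,3)
    = 1 + 3 + 1 + 2
    = 7.

7


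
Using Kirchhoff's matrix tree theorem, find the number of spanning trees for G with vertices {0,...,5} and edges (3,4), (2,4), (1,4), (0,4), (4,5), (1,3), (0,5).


By Kirchhoff's matrix tree theorem, the number of spanning trees equals
the determinant of any cofactor of the Laplacian matrix L.
G has 6 vertices and 7 edges.
Computing the (5 x 5) cofactor determinant gives 9.

9


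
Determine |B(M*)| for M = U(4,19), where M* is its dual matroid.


The dual of U(r,n) is U(n-r, n) = U(15,19).
Bases of U(15,19) are all (15)-element subsets.
|B(M*)| = (19 choose 15) = 3876.

3876


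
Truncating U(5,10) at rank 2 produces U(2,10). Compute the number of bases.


Truncating U(5,10) to rank 2 gives U(2,10).
Bases of U(2,10) are all 2-element subsets of 10 elements.
Number of bases = C(10,2) = 10! / (2! * 8!) = 45.

45


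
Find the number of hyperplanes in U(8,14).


Hyperplanes of U(8,14) are flats of rank 7.
In a uniform matroid, these are exactly the (7)-element subsets.
Count = C(14,7) = 3432.

3432


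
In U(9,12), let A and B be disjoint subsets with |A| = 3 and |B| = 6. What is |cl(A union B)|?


|A union B| = 3 + 6 = 9 (disjoint).
In U(9,12), cl(S) = S if |S| < 9, else cl(S) = E.
Since 9 >= 9, cl(A union B) = E.
|cl(A union B)| = 12.

12


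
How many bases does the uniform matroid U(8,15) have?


Bases of U(8,15) are all 8-element subsets of the 15-element ground set.
Number of bases = C(15,8).
C(15,8) = 6435.

6435


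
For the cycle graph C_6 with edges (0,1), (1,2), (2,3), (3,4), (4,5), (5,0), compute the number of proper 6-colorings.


P(C_6, k) = (k-1)^6 + (-1)^6*(k-1).
P(6) = (5)^6 + 5
= 15625 + 5 = 15630.

15630


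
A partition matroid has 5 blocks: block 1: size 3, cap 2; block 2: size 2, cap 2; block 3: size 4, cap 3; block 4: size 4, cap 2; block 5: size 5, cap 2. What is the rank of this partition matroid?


Rank of a partition matroid = sum of min(|Si|, ci) for each block.
= min(3,2) + min(2,2) + min(4,3) + min(4,2) + min(5,2)
= 2 + 2 + 3 + 2 + 2
= 11.

11


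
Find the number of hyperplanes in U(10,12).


Hyperplanes of U(10,12) are flats of rank 9.
In a uniform matroid, these are exactly the (9)-element subsets.
Count = C(12,9) = 220.

220


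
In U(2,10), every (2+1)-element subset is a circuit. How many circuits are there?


In U(2,10), circuits are the (3)-element subsets.
Any set of 3 elements is dependent, and removing any one element gives
an independent set of size 2, so it is a minimal dependent set.
Number of circuits = C(10,3) = 10! / (3! * 7!) = 120.

120


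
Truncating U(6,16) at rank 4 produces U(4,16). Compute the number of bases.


Truncating U(6,16) to rank 4 gives U(4,16).
Bases of U(4,16) are all 4-element subsets of 16 elements.
Number of bases = C(16,4) = (16 * 15 * 14 * 13) / (1 * 2 * 3 * 4) = 1820.

1820


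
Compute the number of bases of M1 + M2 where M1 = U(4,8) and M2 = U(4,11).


Bases of a direct sum M1 + M2: |B| = |B(M1)| * |B(M2)|.
|B(U(4,8))| = C(8,4) = 70.
|B(U(4,11))| = C(11,4) = 330.
Total bases = 70 * 330 = 23100.

23100


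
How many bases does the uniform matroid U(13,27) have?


Bases of U(13,27) are all 13-element subsets of the 27-element ground set.
Number of bases = C(27,13).
C(27,13) = 20058300.

20058300


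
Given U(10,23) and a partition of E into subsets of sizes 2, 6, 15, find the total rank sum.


r(Ai) = min(|Ai|, 10) for each part.
Sum = min(2,10) + min(6,10) + min(15,10)
    = 2 + 6 + 10
    = 18.

18


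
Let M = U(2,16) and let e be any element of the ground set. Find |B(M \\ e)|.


Deleting e from U(2,16) gives U(2,15) since n > r.
Bases of U(2,15) = C(15,2) = (15 * 14) / (1 * 2) = 105.

105


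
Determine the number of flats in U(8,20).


Flats of U(8,20): every subset of size < 8 is a flat, plus E itself.
Count = C(20,0) + C(20,1) + C(20,2) + C(20,3) + C(20,4) + C(20,5) + C(20,6) + C(20,7) + 1
     = 1 + 20 + 190 + 1140 + 4845 + 15504 + 38760 + 77520 + 1
     = 137981.

137981


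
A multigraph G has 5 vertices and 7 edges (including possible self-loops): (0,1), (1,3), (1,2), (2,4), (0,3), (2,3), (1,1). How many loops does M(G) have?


In a graphic matroid, a loop is a self-loop edge (u,u) with rank 0.
Examining all 7 edges for self-loops...
Self-loops found: (1,1)
Number of loops = 1.

1


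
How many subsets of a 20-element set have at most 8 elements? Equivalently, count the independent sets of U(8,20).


Independent sets of U(8,20) are all subsets of size <= 8.
Count = C(20,0) + C(20,1) + C(20,2) + C(20,3) + C(20,4) + C(20,5) + C(20,6) + C(20,7) + C(20,8)
     = 1 + 20 + 190 + 1140 + 4845 + 15504 + 38760 + 77520 + 125970
     = 263950.

263950


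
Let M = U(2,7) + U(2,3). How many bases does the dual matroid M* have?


(M1+M2)* = M1* + M2*.
M1* = U(5,7), bases: C(7,5) = 21.
M2* = U(1,3), bases: C(3,1) = 3.
|B(M*)| = 21 * 3 = 63.

63


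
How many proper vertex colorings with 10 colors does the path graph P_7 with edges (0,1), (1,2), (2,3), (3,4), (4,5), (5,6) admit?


P(P_7, k) = k * (k-1)^(6).
P(10) = 10 * 9^6 = 10 * 531441 = 5314410.

5314410


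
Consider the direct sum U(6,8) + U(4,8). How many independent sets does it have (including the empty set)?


For a direct sum, |I(M1+M2)| = |I(M1)| * |I(M2)|.
|I(U(6,8))| = sum C(8,k) for k=0..6 = 247.
|I(U(4,8))| = sum C(8,k) for k=0..4 = 163.
Total = 247 * 163 = 40261.

40261


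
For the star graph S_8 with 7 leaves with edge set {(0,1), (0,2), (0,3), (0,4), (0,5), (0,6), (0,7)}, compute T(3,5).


A star on 8 vertices is a tree with 7 edges.
T(x,y) = x^(7) for any tree.
T(3,5) = 3^7 = 2187.

2187


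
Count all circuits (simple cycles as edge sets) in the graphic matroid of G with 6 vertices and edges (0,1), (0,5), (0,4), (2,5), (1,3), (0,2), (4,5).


A circuit in a graphic matroid = edge set of a simple cycle.
G has 6 vertices and 7 edges.
Enumerating all minimal edge subsets forming cycles...
Total circuits found: 3.

3


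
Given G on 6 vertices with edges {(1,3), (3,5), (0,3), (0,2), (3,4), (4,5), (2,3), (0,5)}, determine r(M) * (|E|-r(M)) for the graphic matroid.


r(M) = |V| - c = 6 - 1 = 5.
nullity = |E| - r(M) = 8 - 5 = 3.
Product = 5 * 3 = 15.

15


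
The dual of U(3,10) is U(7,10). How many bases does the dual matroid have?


The dual of U(r,n) is U(n-r, n) = U(7,10).
Bases of U(7,10) are all (7)-element subsets.
|B(M*)| = (10 choose 7) = 120.

120


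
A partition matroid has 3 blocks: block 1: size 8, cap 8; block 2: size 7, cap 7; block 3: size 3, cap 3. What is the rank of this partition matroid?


Rank of a partition matroid = sum of min(|Si|, ci) for each block.
= min(8,8) + min(7,7) + min(3,3)
= 8 + 7 + 3
= 18.

18


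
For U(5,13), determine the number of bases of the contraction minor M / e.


Contracting e from U(5,13) gives U(4,12).
Bases of U(4,12) = (12 choose 4) = 495.

495


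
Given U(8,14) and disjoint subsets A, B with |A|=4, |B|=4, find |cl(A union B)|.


|A union B| = 4 + 4 = 8 (disjoint).
In U(8,14), cl(S) = S if |S| < 8, else cl(S) = E.
Since 8 >= 8, cl(A union B) = E.
|cl(A union B)| = 14.

14


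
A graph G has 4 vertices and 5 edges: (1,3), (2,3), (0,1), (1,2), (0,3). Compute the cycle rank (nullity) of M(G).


Cycle rank (nullity) = |E| - r(M) = |E| - (|V| - c).
|E| = 5, |V| = 4, c = 1.
Nullity = 5 - (4 - 1) = 5 - 3 = 2.

2


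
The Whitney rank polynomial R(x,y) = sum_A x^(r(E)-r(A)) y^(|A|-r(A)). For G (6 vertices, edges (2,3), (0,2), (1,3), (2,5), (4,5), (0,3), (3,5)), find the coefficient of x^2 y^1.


R(x,y) = sum over A in 2^E of x^(r(E)-r(A)) * y^(|A|-r(A)).
G has 6 vertices, 7 edges. r(E) = 5.
Enumerate all 2^7 = 128 subsets.
Count subsets with r(E)-r(A)=2 and |A|-r(A)=1: 9.

9


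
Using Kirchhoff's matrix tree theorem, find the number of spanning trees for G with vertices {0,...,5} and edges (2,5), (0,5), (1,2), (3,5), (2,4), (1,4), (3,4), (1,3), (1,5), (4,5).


By Kirchhoff's matrix tree theorem, the number of spanning trees equals
the determinant of any cofactor of the Laplacian matrix L.
G has 6 vertices and 10 edges.
Computing the (5 x 5) cofactor determinant gives 75.

75


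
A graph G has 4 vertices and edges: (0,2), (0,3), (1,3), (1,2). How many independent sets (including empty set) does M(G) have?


An independent set in a graphic matroid is an acyclic edge subset.
G has 4 vertices and 4 edges.
Enumerate all 2^4 = 16 subsets, checking for acyclicity.
Total independent sets = 15.

15


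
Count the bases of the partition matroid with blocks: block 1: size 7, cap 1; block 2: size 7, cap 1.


A basis picks exactly ci elements from block i.
Number of bases = product of C(|Si|, ci).
= C(7,1) * C(7,1)
= 7 * 7
= 49.

49


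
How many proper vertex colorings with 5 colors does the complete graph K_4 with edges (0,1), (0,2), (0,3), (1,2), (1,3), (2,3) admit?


P(K_4, k) = k(k-1)(k-2)...(k-3).
P(5) = (5) * (4) * (3) * (2) = 120.

120


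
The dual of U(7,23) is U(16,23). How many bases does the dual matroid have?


The dual of U(r,n) is U(n-r, n) = U(16,23).
Bases of U(16,23) are all (16)-element subsets.
|B(M*)| = C(23,16) = 23! / (16! * 7!) = 245157.

245157


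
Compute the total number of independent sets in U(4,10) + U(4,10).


For a direct sum, |I(M1+M2)| = |I(M1)| * |I(M2)|.
|I(U(4,10))| = sum C(10,k) for k=0..4 = 386.
|I(U(4,10))| = sum C(10,k) for k=0..4 = 386.
Total = 386 * 386 = 148996.

148996


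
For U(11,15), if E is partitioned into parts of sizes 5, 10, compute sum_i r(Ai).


r(Ai) = min(|Ai|, 11) for each part.
Sum = min(5,11) + min(10,11)
    = 5 + 10
    = 15.

15


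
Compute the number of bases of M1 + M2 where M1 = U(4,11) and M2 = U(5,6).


Bases of a direct sum M1 + M2: |B| = |B(M1)| * |B(M2)|.
|B(U(4,11))| = C(11,4) = 330.
|B(U(5,6))| = C(6,5) = 6.
Total bases = 330 * 6 = 1980.

1980


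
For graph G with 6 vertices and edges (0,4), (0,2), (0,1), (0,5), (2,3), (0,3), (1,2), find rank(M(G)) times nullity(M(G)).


r(M) = |V| - c = 6 - 1 = 5.
nullity = |E| - r(M) = 7 - 5 = 2.
Product = 5 * 2 = 10.

10


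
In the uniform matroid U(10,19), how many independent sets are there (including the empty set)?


Independent sets of U(10,19) are all subsets of size <= 10.
Count = (19 choose 0) + (19 choose 1) + (19 choose 2) + (19 choose 3) + (19 choose 4) + (19 choose 5) + (19 choose 6) + (19 choose 7) + (19 choose 8) + (19 choose 9) + (19 choose 10)
     = 1 + 19 + 171 + 969 + 3876 + 11628 + 27132 + 50388 + 75582 + 92378 + 92378
     = 354522.

354522


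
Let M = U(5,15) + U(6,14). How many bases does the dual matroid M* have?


(M1+M2)* = M1* + M2*.
M1* = U(10,15), bases: C(15,10) = 3003.
M2* = U(8,14), bases: C(14,8) = 3003.
|B(M*)| = 3003 * 3003 = 9018009.

9018009


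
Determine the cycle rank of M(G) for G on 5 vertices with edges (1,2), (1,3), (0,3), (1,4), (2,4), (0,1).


Cycle rank (nullity) = |E| - r(M) = |E| - (|V| - c).
|E| = 6, |V| = 5, c = 1.
Nullity = 6 - (5 - 1) = 6 - 4 = 2.

2


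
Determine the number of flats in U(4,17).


Flats of U(4,17): every subset of size < 4 is a flat, plus E itself.
Count = C(17,0) + C(17,1) + C(17,2) + C(17,3) + 1
     = 1 + 17 + 136 + 680 + 1
     = 835.

835


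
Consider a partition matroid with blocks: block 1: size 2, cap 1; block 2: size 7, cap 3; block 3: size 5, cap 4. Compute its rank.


Rank of a partition matroid = sum of min(|Si|, ci) for each block.
= min(2,1) + min(7,3) + min(5,4)
= 1 + 3 + 4
= 8.

8


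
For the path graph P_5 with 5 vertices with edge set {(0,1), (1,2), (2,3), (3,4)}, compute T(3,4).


A path on 5 vertices is a tree with 4 edges.
T(x,y) = x^(4) for any tree.
T(3,4) = 3^4 = 81.

81


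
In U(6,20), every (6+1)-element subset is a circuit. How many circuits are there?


In U(6,20), circuits are the (7)-element subsets.
Any set of 7 elements is dependent, and removing any one element gives
an independent set of size 6, so it is a minimal dependent set.
Number of circuits = (20 choose 7) = 77520.

77520


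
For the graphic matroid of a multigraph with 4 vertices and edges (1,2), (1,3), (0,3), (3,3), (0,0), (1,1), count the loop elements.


In a graphic matroid, a loop is a self-loop edge (u,u) with rank 0.
Examining all 6 edges for self-loops...
Self-loops found: (3,3), (0,0), (1,1)
Number of loops = 3.

3


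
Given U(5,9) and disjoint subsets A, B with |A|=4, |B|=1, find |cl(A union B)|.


|A union B| = 4 + 1 = 5 (disjoint).
In U(5,9), cl(S) = S if |S| < 5, else cl(S) = E.
Since 5 >= 5, cl(A union B) = E.
|cl(A union B)| = 9.

9


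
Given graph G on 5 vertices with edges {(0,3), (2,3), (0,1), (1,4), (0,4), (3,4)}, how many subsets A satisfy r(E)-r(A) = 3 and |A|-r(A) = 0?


R(x,y) = sum over A in 2^E of x^(r(E)-r(A)) * y^(|A|-r(A)).
G has 5 vertices, 6 edges. r(E) = 4.
Enumerate all 2^6 = 64 subsets.
Count subsets with r(E)-r(A)=3 and |A|-r(A)=0: 6.

6


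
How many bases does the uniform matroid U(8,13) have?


Bases of U(8,13) are all 8-element subsets of the 13-element ground set.
Number of bases = C(13,8).
C(13,8) = 13! / (8! * 5!) = 1287.

1287


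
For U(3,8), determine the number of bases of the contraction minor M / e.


Contracting e from U(3,8) gives U(2,7).
Bases of U(2,7) = C(7,2) = (7 * 6) / (1 * 2) = 21.

21


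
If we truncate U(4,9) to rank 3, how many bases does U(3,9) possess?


Truncating U(4,9) to rank 3 gives U(3,9).
Bases of U(3,9) are all 3-element subsets of 9 elements.
Number of bases = C(9,3) = 9! / (3! * 6!) = 84.

84


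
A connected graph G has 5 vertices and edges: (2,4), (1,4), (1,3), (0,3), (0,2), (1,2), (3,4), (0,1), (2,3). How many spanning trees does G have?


By Kirchhoff's matrix tree theorem, the number of spanning trees equals
the determinant of any cofactor of the Laplacian matrix L.
G has 5 vertices and 9 edges.
Computing the (4 x 4) cofactor determinant gives 75.

75


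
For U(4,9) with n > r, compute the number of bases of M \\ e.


Deleting e from U(4,9) gives U(4,8) since n > r.
Bases of U(4,8) = (8 choose 4) = 70.

70


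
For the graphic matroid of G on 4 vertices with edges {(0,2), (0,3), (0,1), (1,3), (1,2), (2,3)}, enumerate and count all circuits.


A circuit in a graphic matroid = edge set of a simple cycle.
G has 4 vertices and 6 edges.
Enumerating all minimal edge subsets forming cycles...
Total circuits found: 7.

7


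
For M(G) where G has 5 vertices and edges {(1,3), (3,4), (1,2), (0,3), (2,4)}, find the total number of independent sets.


An independent set in a graphic matroid is an acyclic edge subset.
G has 5 vertices and 5 edges.
Enumerate all 2^5 = 32 subsets, checking for acyclicity.
Total independent sets = 30.

30


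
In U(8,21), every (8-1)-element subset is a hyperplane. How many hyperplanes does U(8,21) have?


Hyperplanes of U(8,21) are flats of rank 7.
In a uniform matroid, these are exactly the (7)-element subsets.
Count = (21 choose 7) = 116280.

116280


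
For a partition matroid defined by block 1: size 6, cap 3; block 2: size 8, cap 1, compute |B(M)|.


A basis picks exactly ci elements from block i.
Number of bases = product of C(|Si|, ci).
= C(6,3) * C(8,1)
= 20 * 8
= 160.

160


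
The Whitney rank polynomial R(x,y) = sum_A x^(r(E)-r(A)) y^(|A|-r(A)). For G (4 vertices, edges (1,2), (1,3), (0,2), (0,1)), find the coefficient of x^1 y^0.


R(x,y) = sum over A in 2^E of x^(r(E)-r(A)) * y^(|A|-r(A)).
G has 4 vertices, 4 edges. r(E) = 3.
Enumerate all 2^4 = 16 subsets.
Count subsets with r(E)-r(A)=1 and |A|-r(A)=0: 6.

6


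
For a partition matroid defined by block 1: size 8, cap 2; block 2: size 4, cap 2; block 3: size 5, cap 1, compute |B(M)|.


A basis picks exactly ci elements from block i.
Number of bases = product of C(|Si|, ci).
= C(8,2) * C(4,2) * C(5,1)
= 28 * 6 * 5
= 840.

840


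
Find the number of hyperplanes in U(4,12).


Hyperplanes of U(4,12) are flats of rank 3.
In a uniform matroid, these are exactly the (3)-element subsets.
Count = C(12,3) = (12 * 11 * 10) / (1 * 2 * 3) = 220.

220


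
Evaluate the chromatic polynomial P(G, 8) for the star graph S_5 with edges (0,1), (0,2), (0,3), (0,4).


P(tree, k) = k * (k-1)^(4) for any tree on 5 vertices.
P(8) = 8 * 7^4 = 8 * 2401 = 19208.

19208


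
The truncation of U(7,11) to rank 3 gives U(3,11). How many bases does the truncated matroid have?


Truncating U(7,11) to rank 3 gives U(3,11).
Bases of U(3,11) are all 3-element subsets of 11 elements.
Number of bases = C(11,3) = (11 * 10 * 9) / (1 * 2 * 3) = 165.

165


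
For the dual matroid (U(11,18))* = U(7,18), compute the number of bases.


The dual of U(r,n) is U(n-r, n) = U(7,18).
Bases of U(7,18) are all (7)-element subsets.
|B(M*)| = (18 choose 7) = 31824.

31824


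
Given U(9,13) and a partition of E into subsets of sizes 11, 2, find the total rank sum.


r(Ai) = min(|Ai|, 9) for each part.
Sum = min(11,9) + min(2,9)
    = 9 + 2
    = 11.

11


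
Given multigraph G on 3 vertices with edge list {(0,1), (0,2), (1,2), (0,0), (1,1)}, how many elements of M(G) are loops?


In a graphic matroid, a loop is a self-loop edge (u,u) with rank 0.
Examining all 5 edges for self-loops...
Self-loops found: (0,0), (1,1)
Number of loops = 2.

2


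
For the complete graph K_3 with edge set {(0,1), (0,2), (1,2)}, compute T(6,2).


T(K_3; x,y) = x^2 + x + y.
T(6,2) = 36 + 6 + 2 = 44.

44


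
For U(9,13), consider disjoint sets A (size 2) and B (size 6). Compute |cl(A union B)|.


|A union B| = 2 + 6 = 8 (disjoint).
In U(9,13), cl(S) = S if |S| < 9, else cl(S) = E.
Since 8 < 9, cl(A union B) = A union B.
|cl(A union B)| = 8.

8


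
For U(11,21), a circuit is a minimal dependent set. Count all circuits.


In U(11,21), circuits are the (12)-element subsets.
Any set of 12 elements is dependent, and removing any one element gives
an independent set of size 11, so it is a minimal dependent set.
Number of circuits = C(21,12) = 293930.

293930


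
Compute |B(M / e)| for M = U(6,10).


Contracting e from U(6,10) gives U(5,9).
Bases of U(5,9) = C(9,5) = 9! / (5! * 4!) = 126.

126


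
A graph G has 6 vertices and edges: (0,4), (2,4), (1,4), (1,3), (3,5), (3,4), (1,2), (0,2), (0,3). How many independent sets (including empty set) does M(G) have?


An independent set in a graphic matroid is an acyclic edge subset.
G has 6 vertices and 9 edges.
Enumerate all 2^9 = 512 subsets, checking for acyclicity.
Total independent sets = 268.

268


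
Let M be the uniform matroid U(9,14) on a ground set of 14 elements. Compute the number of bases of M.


Bases of U(9,14) are all 9-element subsets of the 14-element ground set.
Number of bases = C(14,9).
(14 choose 9) = 2002.

2002


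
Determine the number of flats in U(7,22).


Flats of U(7,22): every subset of size < 7 is a flat, plus E itself.
Count = C(22,0) + C(22,1) + C(22,2) + C(22,3) + C(22,4) + C(22,5) + C(22,6) + 1
     = 1 + 22 + 231 + 1540 + 7315 + 26334 + 74613 + 1
     = 110057.

110057


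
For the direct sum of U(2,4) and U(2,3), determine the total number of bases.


Bases of a direct sum M1 + M2: |B| = |B(M1)| * |B(M2)|.
|B(U(2,4))| = C(4,2) = 6.
|B(U(2,3))| = C(3,2) = 3.
Total bases = 6 * 3 = 18.

18


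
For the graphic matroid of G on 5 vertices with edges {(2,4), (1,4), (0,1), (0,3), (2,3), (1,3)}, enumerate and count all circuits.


A circuit in a graphic matroid = edge set of a simple cycle.
G has 5 vertices and 6 edges.
Enumerating all minimal edge subsets forming cycles...
Total circuits found: 3.

3


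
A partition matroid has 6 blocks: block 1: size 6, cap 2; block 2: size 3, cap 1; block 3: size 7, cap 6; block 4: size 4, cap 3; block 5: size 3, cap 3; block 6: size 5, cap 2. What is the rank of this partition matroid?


Rank of a partition matroid = sum of min(|Si|, ci) for each block.
= min(6,2) + min(3,1) + min(7,6) + min(4,3) + min(3,3) + min(5,2)
= 2 + 1 + 6 + 3 + 3 + 2
= 17.

17


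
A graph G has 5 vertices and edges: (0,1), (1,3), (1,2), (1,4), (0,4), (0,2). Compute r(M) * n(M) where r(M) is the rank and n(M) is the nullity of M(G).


r(M) = |V| - c = 5 - 1 = 4.
nullity = |E| - r(M) = 6 - 4 = 2.
Product = 4 * 2 = 8.

8


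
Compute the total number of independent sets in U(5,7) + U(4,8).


For a direct sum, |I(M1+M2)| = |I(M1)| * |I(M2)|.
|I(U(5,7))| = sum C(7,k) for k=0..5 = 120.
|I(U(4,8))| = sum C(8,k) for k=0..4 = 163.
Total = 120 * 163 = 19560.

19560


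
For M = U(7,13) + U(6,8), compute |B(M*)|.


(M1+M2)* = M1* + M2*.
M1* = U(6,13), bases: C(13,6) = 1716.
M2* = U(2,8), bases: C(8,2) = 28.
|B(M*)| = 1716 * 28 = 48048.

48048


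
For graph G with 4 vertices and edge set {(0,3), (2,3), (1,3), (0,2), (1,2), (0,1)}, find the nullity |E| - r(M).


Cycle rank (nullity) = |E| - r(M) = |E| - (|V| - c).
|E| = 6, |V| = 4, c = 1.
Nullity = 6 - (4 - 1) = 6 - 3 = 3.

3


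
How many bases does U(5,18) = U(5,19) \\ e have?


Deleting e from U(5,19) gives U(5,18) since n > r.
Bases of U(5,18) = C(18,5) = 18! / (5! * 13!) = 8568.

8568


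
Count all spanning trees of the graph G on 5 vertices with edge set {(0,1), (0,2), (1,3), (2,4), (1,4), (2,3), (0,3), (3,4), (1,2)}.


By Kirchhoff's matrix tree theorem, the number of spanning trees equals
the determinant of any cofactor of the Laplacian matrix L.
G has 5 vertices and 9 edges.
Computing the (4 x 4) cofactor determinant gives 75.

75


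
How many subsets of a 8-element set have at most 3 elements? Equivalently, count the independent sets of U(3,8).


Independent sets of U(3,8) are all subsets of size <= 3.
Count = (8 choose 0) + (8 choose 1) + (8 choose 2) + (8 choose 3)
     = 1 + 8 + 28 + 56
     = 93.

93


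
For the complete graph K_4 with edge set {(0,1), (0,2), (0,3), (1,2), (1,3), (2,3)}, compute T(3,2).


T(K_4; x,y) = x^3 + 3x^2 + 4xy + 2x + y^3 + 3y^2 + 2y.
Substituting x=3, y=2:
= 27 + 27 + 24 + 6 + 8 + 12 + 4
= 108.

108


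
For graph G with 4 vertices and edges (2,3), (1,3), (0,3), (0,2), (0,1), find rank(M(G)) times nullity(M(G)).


r(M) = |V| - c = 4 - 1 = 3.
nullity = |E| - r(M) = 5 - 3 = 2.
Product = 3 * 2 = 6.

6


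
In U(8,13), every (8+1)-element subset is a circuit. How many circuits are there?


In U(8,13), circuits are the (9)-element subsets.
Any set of 9 elements is dependent, and removing any one element gives
an independent set of size 8, so it is a minimal dependent set.
Number of circuits = C(13,9) = 715.

715


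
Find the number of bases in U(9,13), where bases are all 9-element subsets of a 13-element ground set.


Bases of U(9,13) are all 9-element subsets of the 13-element ground set.
Number of bases = C(13,9).
C(13,9) = 13! / (9! * 4!) = 715.

715


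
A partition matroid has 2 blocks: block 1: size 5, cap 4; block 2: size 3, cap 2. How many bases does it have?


A basis picks exactly ci elements from block i.
Number of bases = product of C(|Si|, ci).
= C(5,4) * C(3,2)
= 5 * 3
= 15.

15


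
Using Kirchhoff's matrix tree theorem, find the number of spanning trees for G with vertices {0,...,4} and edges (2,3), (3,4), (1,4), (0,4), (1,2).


By Kirchhoff's matrix tree theorem, the number of spanning trees equals
the determinant of any cofactor of the Laplacian matrix L.
G has 5 vertices and 5 edges.
Computing the (4 x 4) cofactor determinant gives 4.

4


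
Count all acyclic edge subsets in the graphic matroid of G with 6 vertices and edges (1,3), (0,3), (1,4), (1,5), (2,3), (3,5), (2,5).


An independent set in a graphic matroid is an acyclic edge subset.
G has 6 vertices and 7 edges.
Enumerate all 2^7 = 128 subsets, checking for acyclicity.
Total independent sets = 96.

96


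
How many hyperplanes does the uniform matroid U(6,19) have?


Hyperplanes of U(6,19) are flats of rank 5.
In a uniform matroid, these are exactly the (5)-element subsets.
Count = C(19,5) = 19! / (5! * 14!) = 11628.

11628


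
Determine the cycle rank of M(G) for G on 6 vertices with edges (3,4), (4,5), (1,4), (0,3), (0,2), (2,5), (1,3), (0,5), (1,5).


Cycle rank (nullity) = |E| - r(M) = |E| - (|V| - c).
|E| = 9, |V| = 6, c = 1.
Nullity = 9 - (6 - 1) = 9 - 5 = 4.

4


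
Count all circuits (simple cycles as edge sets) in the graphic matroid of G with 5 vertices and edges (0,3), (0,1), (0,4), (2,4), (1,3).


A circuit in a graphic matroid = edge set of a simple cycle.
G has 5 vertices and 5 edges.
Enumerating all minimal edge subsets forming cycles...
Total circuits found: 1.

1


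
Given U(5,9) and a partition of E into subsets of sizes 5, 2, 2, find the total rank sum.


r(Ai) = min(|Ai|, 5) for each part.
Sum = min(5,5) + min(2,5) + min(2,5)
    = 5 + 2 + 2
    = 9.

9


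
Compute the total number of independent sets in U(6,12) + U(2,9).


For a direct sum, |I(M1+M2)| = |I(M1)| * |I(M2)|.
|I(U(6,12))| = sum C(12,k) for k=0..6 = 2510.
|I(U(2,9))| = sum C(9,k) for k=0..2 = 46.
Total = 2510 * 46 = 115460.

115460


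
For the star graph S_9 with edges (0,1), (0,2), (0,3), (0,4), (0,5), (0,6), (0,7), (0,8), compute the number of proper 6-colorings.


P(tree, k) = k * (k-1)^(8) for any tree on 9 vertices.
P(6) = 6 * 5^8 = 6 * 390625 = 2343750.

2343750


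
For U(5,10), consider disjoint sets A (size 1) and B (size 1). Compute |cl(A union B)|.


|A union B| = 1 + 1 = 2 (disjoint).
In U(5,10), cl(S) = S if |S| < 5, else cl(S) = E.
Since 2 < 5, cl(A union B) = A union B.
|cl(A union B)| = 2.

2


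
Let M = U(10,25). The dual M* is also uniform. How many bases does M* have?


The dual of U(r,n) is U(n-r, n) = U(15,25).
Bases of U(15,25) are all (15)-element subsets.
|B(M*)| = (25 choose 15) = 3268760.

3268760


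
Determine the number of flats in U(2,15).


Flats of U(2,15): every subset of size < 2 is a flat, plus E itself.
Count = (15 choose 0) + (15 choose 1) + 1
     = 1 + 15 + 1
     = 17.

17


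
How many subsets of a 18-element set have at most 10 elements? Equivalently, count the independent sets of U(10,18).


Independent sets of U(10,18) are all subsets of size <= 10.
Count = (18 choose 0) + (18 choose 1) + (18 choose 2) + (18 choose 3) + (18 choose 4) + (18 choose 5) + (18 choose 6) + (18 choose 7) + (18 choose 8) + (18 choose 9) + (18 choose 10)
     = 1 + 18 + 153 + 816 + 3060 + 8568 + 18564 + 31824 + 43758 + 48620 + 43758
     = 199140.

199140
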